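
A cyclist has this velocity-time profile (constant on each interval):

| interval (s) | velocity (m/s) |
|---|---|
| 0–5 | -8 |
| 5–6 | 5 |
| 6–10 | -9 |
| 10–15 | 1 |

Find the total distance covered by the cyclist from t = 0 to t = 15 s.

86 m

Distance (not displacement) is the total path length: add the absolute areas under v-t.
0–5 s: |-8| × 5 = 40 m
5–6 s: |5| × 1 = 5 m
6–10 s: |-9| × 4 = 36 m
10–15 s: |1| × 5 = 5 m
Total distance = 86 m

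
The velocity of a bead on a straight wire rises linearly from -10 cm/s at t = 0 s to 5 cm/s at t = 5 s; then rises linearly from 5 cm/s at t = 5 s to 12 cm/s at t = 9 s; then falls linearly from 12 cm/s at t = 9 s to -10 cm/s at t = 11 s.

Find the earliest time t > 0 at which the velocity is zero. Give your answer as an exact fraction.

t = 10/3 s

v changes sign on 0–5 s (from -10 to 5); the graph is linear there, so v = 0 at t = 0 + (10)·(5 − 0)/(5 − -10) = 10/3 s.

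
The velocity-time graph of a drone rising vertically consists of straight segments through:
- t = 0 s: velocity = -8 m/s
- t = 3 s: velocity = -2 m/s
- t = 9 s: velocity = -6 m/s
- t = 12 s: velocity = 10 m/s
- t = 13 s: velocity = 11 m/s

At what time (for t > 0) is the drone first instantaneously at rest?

v changes sign on 9–12 s (from -6 to 10); the graph is linear there, so v = 0 at t = 9 + (6)·(12 − 9)/(10 − -6) = 10.125 s.

t = 10.125 s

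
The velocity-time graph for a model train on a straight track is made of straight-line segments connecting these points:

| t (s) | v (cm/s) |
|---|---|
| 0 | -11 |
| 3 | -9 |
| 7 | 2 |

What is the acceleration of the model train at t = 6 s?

2.75 cm/s²

Acceleration is the slope of the v-t graph on 3–7 s: (2 − -9)/(7 − 3) = 2.75 cm/s².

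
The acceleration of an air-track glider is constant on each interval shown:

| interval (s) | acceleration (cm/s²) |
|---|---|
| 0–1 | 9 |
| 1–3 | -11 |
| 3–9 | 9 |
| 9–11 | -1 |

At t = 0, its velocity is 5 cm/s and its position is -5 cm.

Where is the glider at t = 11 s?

214.5 cm

On each constant-a segment, Δv = aΔt and Δx = v₀Δt + ½aΔt²; chain segment to segment.
0–1 s: v starts 5 cm/s; Δx = 5·1 + ½·9·1² = 9.5 cm; v ends 14 cm/s.
1–3 s: v starts 14 cm/s; Δx = 14·2 + ½·-11·2² = 6 cm; v ends -8 cm/s.
3–9 s: v starts -8 cm/s; Δx = -8·6 + ½·9·6² = 114 cm; v ends 46 cm/s.
9–11 s: v starts 46 cm/s; Δx = 46·2 + ½·-1·2² = 90 cm; v ends 44 cm/s.
x(11) = -5 + Σ Δx = 214.5 cm.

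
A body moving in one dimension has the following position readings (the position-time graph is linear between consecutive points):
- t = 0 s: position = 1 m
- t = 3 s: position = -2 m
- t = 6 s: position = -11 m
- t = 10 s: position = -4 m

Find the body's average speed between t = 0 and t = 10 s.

Average speed = (total path length)/(elapsed time); on a piecewise-linear x-t graph the path length is Σ|Δx|.
0–3 s: |Δx| = |-2 − 1| = 3 m
3–6 s: |Δx| = |-11 − -2| = 9 m
6–10 s: |Δx| = |-4 − -11| = 7 m
Total path = 19 m; average speed = 19/10 = 1.9 m/s.

1.9 m/s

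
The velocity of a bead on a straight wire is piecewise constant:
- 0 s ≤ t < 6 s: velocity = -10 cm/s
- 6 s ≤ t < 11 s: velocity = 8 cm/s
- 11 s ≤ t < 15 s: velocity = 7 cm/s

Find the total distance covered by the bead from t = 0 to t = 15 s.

128 cm

Total distance travelled is ∫|v| dt — sum the magnitudes of each area piece.
0–6 s: |-10| × 6 = 60 cm
6–11 s: |8| × 5 = 40 cm
11–15 s: |7| × 4 = 28 cm
Total distance = 128 cm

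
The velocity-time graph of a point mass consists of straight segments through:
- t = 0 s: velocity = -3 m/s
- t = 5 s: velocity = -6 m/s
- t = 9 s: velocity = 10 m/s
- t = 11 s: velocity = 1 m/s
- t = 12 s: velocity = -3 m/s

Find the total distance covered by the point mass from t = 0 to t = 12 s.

51.75 m

Total distance travelled is ∫|v| dt — sum the magnitudes of each area piece.
0–5 s: |½(-3 + -6)(5)| = 22.5 m
5–9 s: v = 0 at t = 6.5 s; triangle areas 4.5 + 12.5 = 17 m
9–11 s: |½(10 + 1)(2)| = 11 m
11–12 s: v = 0 at t = 11.25 s; triangle areas 0.125 + 1.125 = 1.25 m
Total distance = 51.75 m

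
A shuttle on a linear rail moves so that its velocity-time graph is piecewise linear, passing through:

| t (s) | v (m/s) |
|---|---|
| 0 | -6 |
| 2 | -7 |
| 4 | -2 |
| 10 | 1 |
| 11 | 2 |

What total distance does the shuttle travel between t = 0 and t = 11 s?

Distance (not displacement) is the total path length: add the absolute areas under v-t.
0–2 s: |½(-6 + -7)(2)| = 13 m
2–4 s: |½(-7 + -2)(2)| = 9 m
4–10 s: v = 0 at t = 8 s; triangle areas 4 + 1 = 5 m
10–11 s: |½(1 + 2)(1)| = 1.5 m
Total distance = 28.5 m

28.5 m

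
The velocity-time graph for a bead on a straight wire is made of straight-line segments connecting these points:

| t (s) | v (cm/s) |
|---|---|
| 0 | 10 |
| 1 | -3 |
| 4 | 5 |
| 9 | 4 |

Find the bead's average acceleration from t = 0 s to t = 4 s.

-1.25 cm/s²

Average acceleration = Δv/Δt = (5 − 10)/(4 − 0) = -1.25 cm/s².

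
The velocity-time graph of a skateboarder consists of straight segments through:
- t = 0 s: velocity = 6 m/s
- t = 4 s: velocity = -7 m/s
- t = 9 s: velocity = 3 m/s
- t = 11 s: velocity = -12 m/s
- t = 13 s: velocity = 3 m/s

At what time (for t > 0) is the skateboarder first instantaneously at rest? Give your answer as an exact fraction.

t = 24/13 s

v changes sign on 0–4 s (from 6 to -7); the graph is linear there, so v = 0 at t = 0 + (-6)·(4 − 0)/(-7 − 6) = 24/13 s.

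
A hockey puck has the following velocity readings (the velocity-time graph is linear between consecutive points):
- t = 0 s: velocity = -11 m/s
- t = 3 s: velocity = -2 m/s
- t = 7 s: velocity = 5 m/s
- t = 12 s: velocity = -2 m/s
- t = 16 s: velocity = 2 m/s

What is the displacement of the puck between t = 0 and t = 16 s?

Net displacement equals the area under the velocity-time graph (areas below the axis count negative).
0–3 s: ½(-11 + -2)(3) = -19.5 m
3–7 s: ½(-2 + 5)(4) = 6 m
7–12 s: ½(5 + -2)(5) = 7.5 m
12–16 s: ½(-2 + 2)(4) = 0 m
Net displacement = -6 m

-6 m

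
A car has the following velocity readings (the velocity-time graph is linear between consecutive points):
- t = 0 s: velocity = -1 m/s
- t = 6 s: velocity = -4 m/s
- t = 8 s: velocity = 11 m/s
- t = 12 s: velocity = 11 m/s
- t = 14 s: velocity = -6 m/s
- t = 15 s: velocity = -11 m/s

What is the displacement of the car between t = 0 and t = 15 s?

Net displacement equals the area under the velocity-time graph (areas below the axis count negative).
0–6 s: ½(-1 + -4)(6) = -15 m
6–8 s: ½(-4 + 11)(2) = 7 m
8–12 s: 11 × 4 = 44 m
12–14 s: ½(11 + -6)(2) = 5 m
14–15 s: ½(-6 + -11)(1) = -8.5 m
Net displacement = 32.5 m

32.5 m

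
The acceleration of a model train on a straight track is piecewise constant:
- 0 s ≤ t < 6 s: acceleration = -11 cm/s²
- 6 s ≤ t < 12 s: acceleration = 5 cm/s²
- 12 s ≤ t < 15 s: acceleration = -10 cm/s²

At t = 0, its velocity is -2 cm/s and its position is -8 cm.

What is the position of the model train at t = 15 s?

-695 cm

On each constant-a segment, Δv = aΔt and Δx = v₀Δt + ½aΔt²; chain segment to segment.
0–6 s: v starts -2 cm/s; Δx = -2·6 + ½·-11·6² = -210 cm; v ends -68 cm/s.
6–12 s: v starts -68 cm/s; Δx = -68·6 + ½·5·6² = -318 cm; v ends -38 cm/s.
12–15 s: v starts -38 cm/s; Δx = -38·3 + ½·-10·3² = -159 cm; v ends -68 cm/s.
x(15) = -8 + Σ Δx = -695 cm.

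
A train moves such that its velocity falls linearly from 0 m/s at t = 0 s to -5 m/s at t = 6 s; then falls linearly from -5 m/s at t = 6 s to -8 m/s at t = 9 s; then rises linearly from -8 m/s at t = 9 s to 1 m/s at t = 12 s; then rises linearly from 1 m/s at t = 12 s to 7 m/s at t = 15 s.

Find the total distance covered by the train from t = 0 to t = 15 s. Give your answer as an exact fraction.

Total distance travelled is ∫|v| dt — sum the magnitudes of each area piece.
0–6 s: |½(0 + -5)(6)| = 15 m
6–9 s: |½(-5 + -8)(3)| = 19.5 m
9–12 s: v = 0 at t = 35/3 s; triangle areas 32/3 + 1/6 = 65/6 m
12–15 s: |½(1 + 7)(3)| = 12 m
Total distance = 172/3 m

172/3 m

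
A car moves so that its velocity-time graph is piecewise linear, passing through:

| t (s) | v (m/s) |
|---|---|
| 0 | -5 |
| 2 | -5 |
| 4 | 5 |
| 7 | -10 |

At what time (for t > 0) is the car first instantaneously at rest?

v changes sign on 2–4 s (from -5 to 5); the graph is linear there, so v = 0 at t = 2 + (5)·(4 − 2)/(5 − -5) = 3 s.

t = 3 s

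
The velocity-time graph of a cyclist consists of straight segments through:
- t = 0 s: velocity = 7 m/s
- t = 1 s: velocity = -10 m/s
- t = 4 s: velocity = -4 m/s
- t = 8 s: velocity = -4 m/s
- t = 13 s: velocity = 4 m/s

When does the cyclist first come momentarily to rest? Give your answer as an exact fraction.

v changes sign on 0–1 s (from 7 to -10); the graph is linear there, so v = 0 at t = 0 + (-7)·(1 − 0)/(-10 − 7) = 7/17 s.

t = 7/17 s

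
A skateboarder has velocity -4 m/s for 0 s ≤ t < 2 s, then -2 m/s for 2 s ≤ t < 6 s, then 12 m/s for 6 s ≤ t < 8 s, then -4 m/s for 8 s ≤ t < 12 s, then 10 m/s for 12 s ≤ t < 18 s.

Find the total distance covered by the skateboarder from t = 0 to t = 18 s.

116 m

Distance (not displacement) is the total path length: add the absolute areas under v-t.
0–2 s: |-4| × 2 = 8 m
2–6 s: |-2| × 4 = 8 m
6–8 s: |12| × 2 = 24 m
8–12 s: |-4| × 4 = 16 m
12–18 s: |10| × 6 = 60 m
Total distance = 116 m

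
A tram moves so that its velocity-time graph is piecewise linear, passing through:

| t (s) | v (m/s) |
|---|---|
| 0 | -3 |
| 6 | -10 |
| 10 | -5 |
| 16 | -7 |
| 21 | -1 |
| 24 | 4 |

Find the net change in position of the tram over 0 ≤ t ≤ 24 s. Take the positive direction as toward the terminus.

Displacement is the signed area under the v-t curve.
0–6 s: ½(-3 + -10)(6) = -39 m
6–10 s: ½(-10 + -5)(4) = -30 m
10–16 s: ½(-5 + -7)(6) = -36 m
16–21 s: ½(-7 + -1)(5) = -20 m
21–24 s: ½(-1 + 4)(3) = 4.5 m
Net displacement = -120.5 m

-120.5 m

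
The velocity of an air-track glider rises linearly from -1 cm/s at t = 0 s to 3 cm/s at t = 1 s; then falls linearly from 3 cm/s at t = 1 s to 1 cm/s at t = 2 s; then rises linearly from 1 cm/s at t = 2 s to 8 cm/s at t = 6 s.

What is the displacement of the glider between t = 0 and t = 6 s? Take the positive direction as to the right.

21 cm

Displacement is the signed area under the v-t curve.
0–1 s: ½(-1 + 3)(1) = 1 cm
1–2 s: ½(3 + 1)(1) = 2 cm
2–6 s: ½(1 + 8)(4) = 18 cm
Net displacement = 21 cm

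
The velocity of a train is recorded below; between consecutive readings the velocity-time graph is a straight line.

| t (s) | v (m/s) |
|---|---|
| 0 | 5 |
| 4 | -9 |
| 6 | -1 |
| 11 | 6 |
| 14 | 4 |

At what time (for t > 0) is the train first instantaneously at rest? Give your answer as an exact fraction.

v changes sign on 0–4 s (from 5 to -9); the graph is linear there, so v = 0 at t = 0 + (-5)·(4 − 0)/(-9 − 5) = 10/7 s.

t = 10/7 s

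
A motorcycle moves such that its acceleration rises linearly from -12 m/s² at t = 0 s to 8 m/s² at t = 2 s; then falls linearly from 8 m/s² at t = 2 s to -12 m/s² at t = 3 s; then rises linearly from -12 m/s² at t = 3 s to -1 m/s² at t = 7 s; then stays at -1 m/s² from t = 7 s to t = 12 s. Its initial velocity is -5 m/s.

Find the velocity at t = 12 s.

Δv equals the area under the a-t graph; then v = v₀ + Δv.
0–2 s: ½(-12 + 8)(2) = -4 m/s
2–3 s: ½(8 + -12)(1) = -2 m/s
3–7 s: ½(-12 + -1)(4) = -26 m/s
7–12 s: -1 × 5 = -5 m/s
Δv = -37 m/s, so v(12) = -5 + (-37) = -42 m/s.

-42 m/s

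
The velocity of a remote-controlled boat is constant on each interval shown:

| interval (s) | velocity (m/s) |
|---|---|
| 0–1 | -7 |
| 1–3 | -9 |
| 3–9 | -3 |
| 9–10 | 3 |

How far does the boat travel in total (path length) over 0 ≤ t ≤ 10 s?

46 m

Total distance travelled is ∫|v| dt — sum the magnitudes of each area piece.
0–1 s: |-7| × 1 = 7 m
1–3 s: |-9| × 2 = 18 m
3–9 s: |-3| × 6 = 18 m
9–10 s: |3| × 1 = 3 m
Total distance = 46 m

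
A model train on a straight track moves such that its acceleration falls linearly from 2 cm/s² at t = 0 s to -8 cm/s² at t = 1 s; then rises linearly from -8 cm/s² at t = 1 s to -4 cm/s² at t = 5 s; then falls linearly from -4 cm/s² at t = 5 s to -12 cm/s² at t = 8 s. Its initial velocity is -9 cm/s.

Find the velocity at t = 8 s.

-60 cm/s

Δv equals the area under the a-t graph; then v = v₀ + Δv.
0–1 s: ½(2 + -8)(1) = -3 cm/s
1–5 s: ½(-8 + -4)(4) = -24 cm/s
5–8 s: ½(-4 + -12)(3) = -24 cm/s
Δv = -51 cm/s, so v(8) = -9 + (-51) = -60 cm/s.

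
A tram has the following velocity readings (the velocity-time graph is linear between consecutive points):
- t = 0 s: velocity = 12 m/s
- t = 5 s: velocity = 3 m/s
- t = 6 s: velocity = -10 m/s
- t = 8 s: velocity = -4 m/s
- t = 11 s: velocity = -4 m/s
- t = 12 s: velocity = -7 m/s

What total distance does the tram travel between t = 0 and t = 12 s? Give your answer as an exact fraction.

Total distance travelled is ∫|v| dt — sum the magnitudes of each area piece.
0–5 s: |½(12 + 3)(5)| = 37.5 m
5–6 s: v = 0 at t = 68/13 s; triangle areas 9/26 + 50/13 = 109/26 m
6–8 s: |½(-10 + -4)(2)| = 14 m
8–11 s: |-4| × 3 = 12 m
11–12 s: |½(-4 + -7)(1)| = 5.5 m
Total distance = 1903/26 m

1903/26 m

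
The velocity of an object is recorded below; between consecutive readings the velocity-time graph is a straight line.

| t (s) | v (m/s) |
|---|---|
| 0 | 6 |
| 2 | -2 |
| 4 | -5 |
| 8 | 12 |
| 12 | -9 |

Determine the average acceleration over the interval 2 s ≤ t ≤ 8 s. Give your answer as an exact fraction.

7/3 m/s²

Average acceleration = Δv/Δt = (12 − -2)/(8 − 2) = 7/3 m/s².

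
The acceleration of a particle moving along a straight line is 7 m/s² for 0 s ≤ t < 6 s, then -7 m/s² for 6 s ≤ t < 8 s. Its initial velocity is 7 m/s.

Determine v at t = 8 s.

Δv equals the area under the a-t graph; then v = v₀ + Δv.
0–6 s: 7 × 6 = 42 m/s
6–8 s: -7 × 2 = -14 m/s
Δv = 28 m/s, so v(8) = 7 + (28) = 35 m/s.

35 m/s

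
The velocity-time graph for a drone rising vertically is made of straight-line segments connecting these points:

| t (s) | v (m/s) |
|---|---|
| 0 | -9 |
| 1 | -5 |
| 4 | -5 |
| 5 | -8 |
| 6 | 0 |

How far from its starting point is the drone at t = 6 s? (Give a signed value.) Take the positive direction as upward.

Net displacement equals the area under the velocity-time graph (areas below the axis count negative).
0–1 s: ½(-9 + -5)(1) = -7 m
1–4 s: -5 × 3 = -15 m
4–5 s: ½(-5 + -8)(1) = -6.5 m
5–6 s: ½(-8 + 0)(1) = -4 m
Net displacement = -32.5 m

-32.5 m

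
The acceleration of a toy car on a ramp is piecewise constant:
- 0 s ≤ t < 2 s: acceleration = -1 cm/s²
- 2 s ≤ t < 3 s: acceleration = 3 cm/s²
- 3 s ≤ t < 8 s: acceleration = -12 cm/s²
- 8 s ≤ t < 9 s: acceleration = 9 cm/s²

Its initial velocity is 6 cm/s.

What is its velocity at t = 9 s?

-44 cm/s

Δv equals the area under the a-t graph; then v = v₀ + Δv.
0–2 s: -1 × 2 = -2 cm/s
2–3 s: 3 × 1 = 3 cm/s
3–8 s: -12 × 5 = -60 cm/s
8–9 s: 9 × 1 = 9 cm/s
Δv = -50 cm/s, so v(9) = 6 + (-50) = -44 cm/s.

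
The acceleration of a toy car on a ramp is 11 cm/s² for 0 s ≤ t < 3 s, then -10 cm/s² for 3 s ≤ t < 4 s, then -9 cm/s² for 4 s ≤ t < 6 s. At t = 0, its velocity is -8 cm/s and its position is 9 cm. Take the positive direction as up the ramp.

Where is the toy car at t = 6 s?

On each constant-a segment, Δv = aΔt and Δx = v₀Δt + ½aΔt²; chain segment to segment.
0–3 s: v starts -8 cm/s; Δx = -8·3 + ½·11·3² = 25.5 cm; v ends 25 cm/s.
3–4 s: v starts 25 cm/s; Δx = 25·1 + ½·-10·1² = 20 cm; v ends 15 cm/s.
4–6 s: v starts 15 cm/s; Δx = 15·2 + ½·-9·2² = 12 cm; v ends -3 cm/s.
x(6) = 9 + Σ Δx = 66.5 cm.

66.5 cm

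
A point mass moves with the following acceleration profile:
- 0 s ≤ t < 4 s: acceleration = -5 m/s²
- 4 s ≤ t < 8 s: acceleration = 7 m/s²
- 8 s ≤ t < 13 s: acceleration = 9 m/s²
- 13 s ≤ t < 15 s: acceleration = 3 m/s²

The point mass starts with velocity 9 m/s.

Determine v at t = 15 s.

68 m/s

Δv equals the area under the a-t graph; then v = v₀ + Δv.
0–4 s: -5 × 4 = -20 m/s
4–8 s: 7 × 4 = 28 m/s
8–13 s: 9 × 5 = 45 m/s
13–15 s: 3 × 2 = 6 m/s
Δv = 59 m/s, so v(15) = 9 + (59) = 68 m/s.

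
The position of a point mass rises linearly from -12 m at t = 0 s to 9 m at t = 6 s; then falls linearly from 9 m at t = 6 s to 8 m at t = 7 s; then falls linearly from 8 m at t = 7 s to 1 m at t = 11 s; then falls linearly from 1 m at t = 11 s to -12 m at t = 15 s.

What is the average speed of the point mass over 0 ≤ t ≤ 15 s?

2.8 m/s

Average speed = (total path length)/(elapsed time); on a piecewise-linear x-t graph the path length is Σ|Δx|.
0–6 s: |Δx| = |9 − -12| = 21 m
6–7 s: |Δx| = |8 − 9| = 1 m
7–11 s: |Δx| = |1 − 8| = 7 m
11–15 s: |Δx| = |-12 − 1| = 13 m
Total path = 42 m; average speed = 42/15 = 2.8 m/s.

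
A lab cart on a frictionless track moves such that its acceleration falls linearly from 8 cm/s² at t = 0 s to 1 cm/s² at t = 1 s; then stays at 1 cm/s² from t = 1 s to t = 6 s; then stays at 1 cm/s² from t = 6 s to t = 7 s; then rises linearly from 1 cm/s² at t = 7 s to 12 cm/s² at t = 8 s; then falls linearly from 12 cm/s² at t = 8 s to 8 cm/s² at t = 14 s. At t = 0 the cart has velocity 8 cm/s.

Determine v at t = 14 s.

85 cm/s

Δv equals the area under the a-t graph; then v = v₀ + Δv.
0–1 s: ½(8 + 1)(1) = 4.5 cm/s
1–6 s: 1 × 5 = 5 cm/s
6–7 s: 1 × 1 = 1 cm/s
7–8 s: ½(1 + 12)(1) = 6.5 cm/s
8–14 s: ½(12 + 8)(6) = 60 cm/s
Δv = 77 cm/s, so v(14) = 8 + (77) = 85 cm/s.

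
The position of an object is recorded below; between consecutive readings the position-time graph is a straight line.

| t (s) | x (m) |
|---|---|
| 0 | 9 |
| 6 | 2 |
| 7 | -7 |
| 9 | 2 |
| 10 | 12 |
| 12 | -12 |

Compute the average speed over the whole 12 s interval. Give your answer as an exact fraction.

Average speed = (total path length)/(elapsed time); on a piecewise-linear x-t graph the path length is Σ|Δx|.
0–6 s: |Δx| = |2 − 9| = 7 m
6–7 s: |Δx| = |-7 − 2| = 9 m
7–9 s: |Δx| = |2 − -7| = 9 m
9–10 s: |Δx| = |12 − 2| = 10 m
10–12 s: |Δx| = |-12 − 12| = 24 m
Total path = 59 m; average speed = 59/12 = 59/12 m/s.

59/12 m/s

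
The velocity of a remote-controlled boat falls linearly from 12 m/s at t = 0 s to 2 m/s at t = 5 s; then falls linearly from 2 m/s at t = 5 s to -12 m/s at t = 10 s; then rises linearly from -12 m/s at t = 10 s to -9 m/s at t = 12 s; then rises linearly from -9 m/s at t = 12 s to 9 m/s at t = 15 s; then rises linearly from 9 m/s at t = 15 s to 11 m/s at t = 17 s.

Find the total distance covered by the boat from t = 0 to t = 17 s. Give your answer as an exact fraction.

1623/14 m

Total distance travelled is ∫|v| dt — sum the magnitudes of each area piece.
0–5 s: |½(12 + 2)(5)| = 35 m
5–10 s: v = 0 at t = 40/7 s; triangle areas 5/7 + 180/7 = 185/7 m
10–12 s: |½(-12 + -9)(2)| = 21 m
12–15 s: v = 0 at t = 13.5 s; triangle areas 6.75 + 6.75 = 13.5 m
15–17 s: |½(9 + 11)(2)| = 20 m
Total distance = 1623/14 m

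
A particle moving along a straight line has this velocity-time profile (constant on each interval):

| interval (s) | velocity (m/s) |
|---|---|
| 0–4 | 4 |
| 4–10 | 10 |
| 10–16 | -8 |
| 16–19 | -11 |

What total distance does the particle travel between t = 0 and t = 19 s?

Total distance travelled is ∫|v| dt — sum the magnitudes of each area piece.
0–4 s: |4| × 4 = 16 m
4–10 s: |10| × 6 = 60 m
10–16 s: |-8| × 6 = 48 m
16–19 s: |-11| × 3 = 33 m
Total distance = 157 m

157 m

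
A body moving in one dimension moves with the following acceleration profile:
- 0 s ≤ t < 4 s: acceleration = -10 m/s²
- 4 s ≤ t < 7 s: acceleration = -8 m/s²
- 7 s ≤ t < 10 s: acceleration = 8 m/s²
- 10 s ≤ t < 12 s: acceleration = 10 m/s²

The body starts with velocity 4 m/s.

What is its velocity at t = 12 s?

-16 m/s

Δv equals the area under the a-t graph; then v = v₀ + Δv.
0–4 s: -10 × 4 = -40 m/s
4–7 s: -8 × 3 = -24 m/s
7–10 s: 8 × 3 = 24 m/s
10–12 s: 10 × 2 = 20 m/s
Δv = -20 m/s, so v(12) = 4 + (-20) = -16 m/s.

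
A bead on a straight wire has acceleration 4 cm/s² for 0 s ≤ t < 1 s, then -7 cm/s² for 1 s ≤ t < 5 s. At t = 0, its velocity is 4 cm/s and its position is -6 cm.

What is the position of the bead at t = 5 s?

On each constant-a segment, Δv = aΔt and Δx = v₀Δt + ½aΔt²; chain segment to segment.
0–1 s: v starts 4 cm/s; Δx = 4·1 + ½·4·1² = 6 cm; v ends 8 cm/s.
1–5 s: v starts 8 cm/s; Δx = 8·4 + ½·-7·4² = -24 cm; v ends -20 cm/s.
x(5) = -6 + Σ Δx = -24 cm.

-24 cm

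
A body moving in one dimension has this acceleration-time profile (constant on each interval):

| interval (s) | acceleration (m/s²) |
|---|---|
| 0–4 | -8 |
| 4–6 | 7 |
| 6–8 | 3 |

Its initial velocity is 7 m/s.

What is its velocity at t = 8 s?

-5 m/s

Δv equals the area under the a-t graph; then v = v₀ + Δv.
0–4 s: -8 × 4 = -32 m/s
4–6 s: 7 × 2 = 14 m/s
6–8 s: 3 × 2 = 6 m/s
Δv = -12 m/s, so v(8) = 7 + (-12) = -5 m/s.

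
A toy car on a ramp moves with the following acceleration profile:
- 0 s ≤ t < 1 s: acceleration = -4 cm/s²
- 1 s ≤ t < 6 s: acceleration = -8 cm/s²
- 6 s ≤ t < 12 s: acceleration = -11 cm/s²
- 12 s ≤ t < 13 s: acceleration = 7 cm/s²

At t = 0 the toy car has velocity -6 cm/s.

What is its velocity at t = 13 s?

Δv equals the area under the a-t graph; then v = v₀ + Δv.
0–1 s: -4 × 1 = -4 cm/s
1–6 s: -8 × 5 = -40 cm/s
6–12 s: -11 × 6 = -66 cm/s
12–13 s: 7 × 1 = 7 cm/s
Δv = -103 cm/s, so v(13) = -6 + (-103) = -109 cm/s.

-109 cm/s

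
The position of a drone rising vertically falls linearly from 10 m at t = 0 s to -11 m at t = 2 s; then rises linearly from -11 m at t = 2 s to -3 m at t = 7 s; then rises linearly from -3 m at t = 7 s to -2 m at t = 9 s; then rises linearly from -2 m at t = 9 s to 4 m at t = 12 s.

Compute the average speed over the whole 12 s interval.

3 m/s

Average speed = (total path length)/(elapsed time); on a piecewise-linear x-t graph the path length is Σ|Δx|.
0–2 s: |Δx| = |-11 − 10| = 21 m
2–7 s: |Δx| = |-3 − -11| = 8 m
7–9 s: |Δx| = |-2 − -3| = 1 m
9–12 s: |Δx| = |4 − -2| = 6 m
Total path = 36 m; average speed = 36/12 = 3 m/s.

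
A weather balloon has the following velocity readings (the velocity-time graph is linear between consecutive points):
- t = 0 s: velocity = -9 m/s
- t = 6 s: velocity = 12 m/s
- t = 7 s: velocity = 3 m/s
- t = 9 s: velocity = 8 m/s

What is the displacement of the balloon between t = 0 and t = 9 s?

Displacement is the signed area under the v-t curve.
0–6 s: ½(-9 + 12)(6) = 9 m
6–7 s: ½(12 + 3)(1) = 7.5 m
7–9 s: ½(3 + 8)(2) = 11 m
Net displacement = 27.5 m

27.5 m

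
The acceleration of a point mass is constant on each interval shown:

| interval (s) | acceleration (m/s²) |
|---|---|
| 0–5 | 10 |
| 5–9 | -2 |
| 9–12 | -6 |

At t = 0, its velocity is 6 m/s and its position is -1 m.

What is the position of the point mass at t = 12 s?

On each constant-a segment, Δv = aΔt and Δx = v₀Δt + ½aΔt²; chain segment to segment.
0–5 s: v starts 6 m/s; Δx = 6·5 + ½·10·5² = 155 m; v ends 56 m/s.
5–9 s: v starts 56 m/s; Δx = 56·4 + ½·-2·4² = 208 m; v ends 48 m/s.
9–12 s: v starts 48 m/s; Δx = 48·3 + ½·-6·3² = 117 m; v ends 30 m/s.
x(12) = -1 + Σ Δx = 479 m.

479 m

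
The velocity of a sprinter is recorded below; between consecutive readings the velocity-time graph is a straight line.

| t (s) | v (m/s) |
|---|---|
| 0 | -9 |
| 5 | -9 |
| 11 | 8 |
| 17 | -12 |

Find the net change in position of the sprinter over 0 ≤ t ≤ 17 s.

Displacement is the signed area under the v-t curve.
0–5 s: -9 × 5 = -45 m
5–11 s: ½(-9 + 8)(6) = -3 m
11–17 s: ½(8 + -12)(6) = -12 m
Net displacement = -60 m

-60 m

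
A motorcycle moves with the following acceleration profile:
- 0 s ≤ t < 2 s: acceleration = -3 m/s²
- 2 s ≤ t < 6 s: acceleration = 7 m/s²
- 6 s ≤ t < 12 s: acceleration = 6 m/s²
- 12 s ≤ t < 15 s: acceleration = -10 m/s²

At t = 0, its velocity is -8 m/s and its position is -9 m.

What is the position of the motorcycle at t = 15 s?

On each constant-a segment, Δv = aΔt and Δx = v₀Δt + ½aΔt²; chain segment to segment.
0–2 s: v starts -8 m/s; Δx = -8·2 + ½·-3·2² = -22 m; v ends -14 m/s.
2–6 s: v starts -14 m/s; Δx = -14·4 + ½·7·4² = 0 m; v ends 14 m/s.
6–12 s: v starts 14 m/s; Δx = 14·6 + ½·6·6² = 192 m; v ends 50 m/s.
12–15 s: v starts 50 m/s; Δx = 50·3 + ½·-10·3² = 105 m; v ends 20 m/s.
x(15) = -9 + Σ Δx = 266 m.

266 m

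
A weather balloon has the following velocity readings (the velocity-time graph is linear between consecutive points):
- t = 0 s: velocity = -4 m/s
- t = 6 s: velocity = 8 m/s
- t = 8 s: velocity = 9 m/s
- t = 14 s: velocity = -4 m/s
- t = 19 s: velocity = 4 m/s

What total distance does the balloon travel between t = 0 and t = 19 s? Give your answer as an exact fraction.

902/13 m

Distance (not displacement) is the total path length: add the absolute areas under v-t.
0–6 s: v = 0 at t = 2 s; triangle areas 4 + 16 = 20 m
6–8 s: |½(8 + 9)(2)| = 17 m
8–14 s: v = 0 at t = 158/13 s; triangle areas 243/13 + 48/13 = 291/13 m
14–19 s: v = 0 at t = 16.5 s; triangle areas 5 + 5 = 10 m
Total distance = 902/13 m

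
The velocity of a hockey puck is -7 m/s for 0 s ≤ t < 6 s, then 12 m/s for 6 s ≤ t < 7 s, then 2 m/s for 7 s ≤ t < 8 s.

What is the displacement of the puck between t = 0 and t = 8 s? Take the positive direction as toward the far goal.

Net displacement equals the area under the velocity-time graph (areas below the axis count negative).
0–6 s: -7 × 6 = -42 m
6–7 s: 12 × 1 = 12 m
7–8 s: 2 × 1 = 2 m
Net displacement = -28 m

-28 m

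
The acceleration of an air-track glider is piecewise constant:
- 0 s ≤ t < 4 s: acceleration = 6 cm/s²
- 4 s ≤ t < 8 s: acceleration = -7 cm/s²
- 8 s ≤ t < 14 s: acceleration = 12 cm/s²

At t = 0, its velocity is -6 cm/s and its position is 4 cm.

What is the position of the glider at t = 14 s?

On each constant-a segment, Δv = aΔt and Δx = v₀Δt + ½aΔt²; chain segment to segment.
0–4 s: v starts -6 cm/s; Δx = -6·4 + ½·6·4² = 24 cm; v ends 18 cm/s.
4–8 s: v starts 18 cm/s; Δx = 18·4 + ½·-7·4² = 16 cm; v ends -10 cm/s.
8–14 s: v starts -10 cm/s; Δx = -10·6 + ½·12·6² = 156 cm; v ends 62 cm/s.
x(14) = 4 + Σ Δx = 200 cm.

200 cm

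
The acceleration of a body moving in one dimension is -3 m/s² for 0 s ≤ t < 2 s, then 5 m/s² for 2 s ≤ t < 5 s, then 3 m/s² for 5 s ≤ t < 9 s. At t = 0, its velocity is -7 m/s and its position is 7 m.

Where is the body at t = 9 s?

On each constant-a segment, Δv = aΔt and Δx = v₀Δt + ½aΔt²; chain segment to segment.
0–2 s: v starts -7 m/s; Δx = -7·2 + ½·-3·2² = -20 m; v ends -13 m/s.
2–5 s: v starts -13 m/s; Δx = -13·3 + ½·5·3² = -16.5 m; v ends 2 m/s.
5–9 s: v starts 2 m/s; Δx = 2·4 + ½·3·4² = 32 m; v ends 14 m/s.
x(9) = 7 + Σ Δx = 2.5 m.

2.5 m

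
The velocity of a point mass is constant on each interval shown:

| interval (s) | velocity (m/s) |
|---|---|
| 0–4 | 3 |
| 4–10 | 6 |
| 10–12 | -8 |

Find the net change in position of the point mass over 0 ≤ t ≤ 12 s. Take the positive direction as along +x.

Displacement is the signed area under the v-t curve.
0–4 s: 3 × 4 = 12 m
4–10 s: 6 × 6 = 36 m
10–12 s: -8 × 2 = -16 m
Net displacement = 32 m

32 m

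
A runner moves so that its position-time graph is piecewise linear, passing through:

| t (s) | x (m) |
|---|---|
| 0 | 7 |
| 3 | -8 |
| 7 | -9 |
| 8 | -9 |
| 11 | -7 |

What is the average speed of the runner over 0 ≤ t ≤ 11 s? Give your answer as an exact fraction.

18/11 m/s

Average speed = (total path length)/(elapsed time); on a piecewise-linear x-t graph the path length is Σ|Δx|.
0–3 s: |Δx| = |-8 − 7| = 15 m
3–7 s: |Δx| = |-9 − -8| = 1 m
7–8 s: |Δx| = |-9 − -9| = 0 m
8–11 s: |Δx| = |-7 − -9| = 2 m
Total path = 18 m; average speed = 18/11 = 18/11 m/s.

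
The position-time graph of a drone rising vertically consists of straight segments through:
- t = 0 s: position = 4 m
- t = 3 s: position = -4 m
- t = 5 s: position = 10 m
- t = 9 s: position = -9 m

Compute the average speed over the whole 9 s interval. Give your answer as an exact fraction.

41/9 m/s

Average speed = (total path length)/(elapsed time); on a piecewise-linear x-t graph the path length is Σ|Δx|.
0–3 s: |Δx| = |-4 − 4| = 8 m
3–5 s: |Δx| = |10 − -4| = 14 m
5–9 s: |Δx| = |-9 − 10| = 19 m
Total path = 41 m; average speed = 41/9 = 41/9 m/s.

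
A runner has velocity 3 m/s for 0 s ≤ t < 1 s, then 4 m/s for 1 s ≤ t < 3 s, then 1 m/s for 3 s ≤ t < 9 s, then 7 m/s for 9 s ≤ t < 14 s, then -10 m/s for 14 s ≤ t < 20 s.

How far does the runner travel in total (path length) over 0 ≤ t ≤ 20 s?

Distance (not displacement) is the total path length: add the absolute areas under v-t.
0–1 s: |3| × 1 = 3 m
1–3 s: |4| × 2 = 8 m
3–9 s: |1| × 6 = 6 m
9–14 s: |7| × 5 = 35 m
14–20 s: |-10| × 6 = 60 m
Total distance = 112 m

112 m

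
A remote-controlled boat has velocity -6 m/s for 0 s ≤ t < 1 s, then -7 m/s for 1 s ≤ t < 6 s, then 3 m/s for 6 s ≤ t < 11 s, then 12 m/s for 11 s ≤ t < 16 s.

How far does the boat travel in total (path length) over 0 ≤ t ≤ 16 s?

116 m

Total distance travelled is ∫|v| dt — sum the magnitudes of each area piece.
0–1 s: |-6| × 1 = 6 m
1–6 s: |-7| × 5 = 35 m
6–11 s: |3| × 5 = 15 m
11–16 s: |12| × 5 = 60 m
Total distance = 116 m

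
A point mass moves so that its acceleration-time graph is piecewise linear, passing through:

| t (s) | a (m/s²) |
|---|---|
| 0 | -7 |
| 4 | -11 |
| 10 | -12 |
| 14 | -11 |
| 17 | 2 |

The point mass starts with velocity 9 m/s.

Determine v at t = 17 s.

Δv equals the area under the a-t graph; then v = v₀ + Δv.
0–4 s: ½(-7 + -11)(4) = -36 m/s
4–10 s: ½(-11 + -12)(6) = -69 m/s
10–14 s: ½(-12 + -11)(4) = -46 m/s
14–17 s: ½(-11 + 2)(3) = -13.5 m/s
Δv = -164.5 m/s, so v(17) = 9 + (-164.5) = -155.5 m/s.

-155.5 m/s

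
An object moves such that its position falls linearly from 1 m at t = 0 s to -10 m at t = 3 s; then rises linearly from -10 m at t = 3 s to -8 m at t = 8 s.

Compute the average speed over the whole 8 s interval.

1.625 m/s

Average speed = (total path length)/(elapsed time); on a piecewise-linear x-t graph the path length is Σ|Δx|.
0–3 s: |Δx| = |-10 − 1| = 11 m
3–8 s: |Δx| = |-8 − -10| = 2 m
Total path = 13 m; average speed = 13/8 = 1.625 m/s.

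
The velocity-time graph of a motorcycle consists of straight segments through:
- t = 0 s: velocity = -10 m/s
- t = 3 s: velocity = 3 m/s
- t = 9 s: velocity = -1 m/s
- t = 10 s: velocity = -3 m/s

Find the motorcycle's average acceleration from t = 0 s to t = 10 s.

0.7 m/s²

Average acceleration = Δv/Δt = (-3 − -10)/(10 − 0) = 0.7 m/s².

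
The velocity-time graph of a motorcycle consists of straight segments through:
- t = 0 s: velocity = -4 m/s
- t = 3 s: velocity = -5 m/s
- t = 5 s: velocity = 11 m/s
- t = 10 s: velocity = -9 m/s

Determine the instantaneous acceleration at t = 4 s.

Acceleration is the slope of the v-t graph on 3–5 s: (11 − -5)/(5 − 3) = 8 m/s².

8 m/s²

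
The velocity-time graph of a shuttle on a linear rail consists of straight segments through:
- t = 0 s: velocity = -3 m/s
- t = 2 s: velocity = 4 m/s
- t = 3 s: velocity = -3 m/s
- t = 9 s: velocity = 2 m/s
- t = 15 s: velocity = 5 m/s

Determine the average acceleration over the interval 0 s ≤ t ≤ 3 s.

Average acceleration = Δv/Δt = (-3 − -3)/(3 − 0) = 0 m/s².

0 m/s²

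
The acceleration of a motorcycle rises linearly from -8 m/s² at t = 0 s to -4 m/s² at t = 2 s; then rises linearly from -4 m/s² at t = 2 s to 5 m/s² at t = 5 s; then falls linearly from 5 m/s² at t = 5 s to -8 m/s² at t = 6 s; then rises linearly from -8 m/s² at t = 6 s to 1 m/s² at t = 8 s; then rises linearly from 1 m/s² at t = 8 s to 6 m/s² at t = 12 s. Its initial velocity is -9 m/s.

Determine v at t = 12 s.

Δv equals the area under the a-t graph; then v = v₀ + Δv.
0–2 s: ½(-8 + -4)(2) = -12 m/s
2–5 s: ½(-4 + 5)(3) = 1.5 m/s
5–6 s: ½(5 + -8)(1) = -1.5 m/s
6–8 s: ½(-8 + 1)(2) = -7 m/s
8–12 s: ½(1 + 6)(4) = 14 m/s
Δv = -5 m/s, so v(12) = -9 + (-5) = -14 m/s.

-14 m/s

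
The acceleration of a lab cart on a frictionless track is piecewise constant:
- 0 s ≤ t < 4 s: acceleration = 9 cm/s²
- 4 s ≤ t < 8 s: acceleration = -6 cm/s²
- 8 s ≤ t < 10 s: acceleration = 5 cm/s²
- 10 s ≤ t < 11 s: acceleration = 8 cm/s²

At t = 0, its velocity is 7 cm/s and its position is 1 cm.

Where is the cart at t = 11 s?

306 cm

On each constant-a segment, Δv = aΔt and Δx = v₀Δt + ½aΔt²; chain segment to segment.
0–4 s: v starts 7 cm/s; Δx = 7·4 + ½·9·4² = 100 cm; v ends 43 cm/s.
4–8 s: v starts 43 cm/s; Δx = 43·4 + ½·-6·4² = 124 cm; v ends 19 cm/s.
8–10 s: v starts 19 cm/s; Δx = 19·2 + ½·5·2² = 48 cm; v ends 29 cm/s.
10–11 s: v starts 29 cm/s; Δx = 29·1 + ½·8·1² = 33 cm; v ends 37 cm/s.
x(11) = 1 + Σ Δx = 306 cm.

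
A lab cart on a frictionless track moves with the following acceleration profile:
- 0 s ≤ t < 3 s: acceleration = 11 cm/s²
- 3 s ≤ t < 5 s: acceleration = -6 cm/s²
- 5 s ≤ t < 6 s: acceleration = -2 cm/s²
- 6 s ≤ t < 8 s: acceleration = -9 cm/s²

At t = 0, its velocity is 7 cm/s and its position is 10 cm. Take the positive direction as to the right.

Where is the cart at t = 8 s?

209.5 cm

On each constant-a segment, Δv = aΔt and Δx = v₀Δt + ½aΔt²; chain segment to segment.
0–3 s: v starts 7 cm/s; Δx = 7·3 + ½·11·3² = 70.5 cm; v ends 40 cm/s.
3–5 s: v starts 40 cm/s; Δx = 40·2 + ½·-6·2² = 68 cm; v ends 28 cm/s.
5–6 s: v starts 28 cm/s; Δx = 28·1 + ½·-2·1² = 27 cm; v ends 26 cm/s.
6–8 s: v starts 26 cm/s; Δx = 26·2 + ½·-9·2² = 34 cm; v ends 8 cm/s.
x(8) = 10 + Σ Δx = 209.5 cm.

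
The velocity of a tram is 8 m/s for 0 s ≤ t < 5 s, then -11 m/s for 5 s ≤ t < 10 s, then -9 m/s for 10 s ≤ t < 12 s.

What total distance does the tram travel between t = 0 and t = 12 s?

113 m

Distance (not displacement) is the total path length: add the absolute areas under v-t.
0–5 s: |8| × 5 = 40 m
5–10 s: |-11| × 5 = 55 m
10–12 s: |-9| × 2 = 18 m
Total distance = 113 m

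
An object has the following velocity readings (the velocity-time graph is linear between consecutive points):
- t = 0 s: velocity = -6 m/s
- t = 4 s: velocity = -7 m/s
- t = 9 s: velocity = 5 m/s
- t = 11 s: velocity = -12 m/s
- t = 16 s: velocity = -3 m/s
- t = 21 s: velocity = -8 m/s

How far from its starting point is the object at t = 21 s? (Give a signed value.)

Displacement is the signed area under the v-t curve.
0–4 s: ½(-6 + -7)(4) = -26 m
4–9 s: ½(-7 + 5)(5) = -5 m
9–11 s: ½(5 + -12)(2) = -7 m
11–16 s: ½(-12 + -3)(5) = -37.5 m
16–21 s: ½(-3 + -8)(5) = -27.5 m
Net displacement = -103 m

-103 m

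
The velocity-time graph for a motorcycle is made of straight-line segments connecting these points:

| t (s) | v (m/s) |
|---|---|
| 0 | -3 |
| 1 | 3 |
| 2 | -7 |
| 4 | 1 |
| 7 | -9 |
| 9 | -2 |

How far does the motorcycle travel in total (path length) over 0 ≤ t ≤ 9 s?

33.95 m

Total distance travelled is ∫|v| dt — sum the magnitudes of each area piece.
0–1 s: v = 0 at t = 0.5 s; triangle areas 0.75 + 0.75 = 1.5 m
1–2 s: v = 0 at t = 1.3 s; triangle areas 0.45 + 2.45 = 2.9 m
2–4 s: v = 0 at t = 3.75 s; triangle areas 6.125 + 0.125 = 6.25 m
4–7 s: v = 0 at t = 4.3 s; triangle areas 0.15 + 12.15 = 12.3 m
7–9 s: |½(-9 + -2)(2)| = 11 m
Total distance = 33.95 m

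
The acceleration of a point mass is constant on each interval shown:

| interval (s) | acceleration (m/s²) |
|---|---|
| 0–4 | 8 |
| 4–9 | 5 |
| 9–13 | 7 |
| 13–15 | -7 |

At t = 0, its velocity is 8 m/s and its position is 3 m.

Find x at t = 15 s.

849.5 m

On each constant-a segment, Δv = aΔt and Δx = v₀Δt + ½aΔt²; chain segment to segment.
0–4 s: v starts 8 m/s; Δx = 8·4 + ½·8·4² = 96 m; v ends 40 m/s.
4–9 s: v starts 40 m/s; Δx = 40·5 + ½·5·5² = 262.5 m; v ends 65 m/s.
9–13 s: v starts 65 m/s; Δx = 65·4 + ½·7·4² = 316 m; v ends 93 m/s.
13–15 s: v starts 93 m/s; Δx = 93·2 + ½·-7·2² = 172 m; v ends 79 m/s.
x(15) = 3 + Σ Δx = 849.5 m.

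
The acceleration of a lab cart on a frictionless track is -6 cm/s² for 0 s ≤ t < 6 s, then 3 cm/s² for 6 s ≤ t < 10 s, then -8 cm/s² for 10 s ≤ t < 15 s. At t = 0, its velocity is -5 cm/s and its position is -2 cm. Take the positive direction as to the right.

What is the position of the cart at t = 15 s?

-525 cm

On each constant-a segment, Δv = aΔt and Δx = v₀Δt + ½aΔt²; chain segment to segment.
0–6 s: v starts -5 cm/s; Δx = -5·6 + ½·-6·6² = -138 cm; v ends -41 cm/s.
6–10 s: v starts -41 cm/s; Δx = -41·4 + ½·3·4² = -140 cm; v ends -29 cm/s.
10–15 s: v starts -29 cm/s; Δx = -29·5 + ½·-8·5² = -245 cm; v ends -69 cm/s.
x(15) = -2 + Σ Δx = -525 cm.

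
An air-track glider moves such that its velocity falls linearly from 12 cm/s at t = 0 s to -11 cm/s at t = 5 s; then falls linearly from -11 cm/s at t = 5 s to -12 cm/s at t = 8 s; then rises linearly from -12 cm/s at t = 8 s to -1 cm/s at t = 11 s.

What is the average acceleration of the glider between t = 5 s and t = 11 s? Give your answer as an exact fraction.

5/3 cm/s²

Average acceleration = Δv/Δt = (-1 − -11)/(11 − 5) = 5/3 cm/s².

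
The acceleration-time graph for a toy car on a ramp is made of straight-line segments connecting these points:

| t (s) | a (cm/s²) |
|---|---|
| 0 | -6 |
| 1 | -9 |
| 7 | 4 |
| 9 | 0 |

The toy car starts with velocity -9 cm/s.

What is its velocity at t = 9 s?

-27.5 cm/s

Δv equals the area under the a-t graph; then v = v₀ + Δv.
0–1 s: ½(-6 + -9)(1) = -7.5 cm/s
1–7 s: ½(-9 + 4)(6) = -15 cm/s
7–9 s: ½(4 + 0)(2) = 4 cm/s
Δv = -18.5 cm/s, so v(9) = -9 + (-18.5) = -27.5 cm/s.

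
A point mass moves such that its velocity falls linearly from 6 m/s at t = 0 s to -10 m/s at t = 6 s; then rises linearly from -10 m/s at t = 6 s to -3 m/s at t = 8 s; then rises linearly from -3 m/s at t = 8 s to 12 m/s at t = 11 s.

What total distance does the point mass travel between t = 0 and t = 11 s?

53.8 m

Distance (not displacement) is the total path length: add the absolute areas under v-t.
0–6 s: v = 0 at t = 2.25 s; triangle areas 6.75 + 18.75 = 25.5 m
6–8 s: |½(-10 + -3)(2)| = 13 m
8–11 s: v = 0 at t = 8.6 s; triangle areas 0.9 + 14.4 = 15.3 m
Total distance = 53.8 m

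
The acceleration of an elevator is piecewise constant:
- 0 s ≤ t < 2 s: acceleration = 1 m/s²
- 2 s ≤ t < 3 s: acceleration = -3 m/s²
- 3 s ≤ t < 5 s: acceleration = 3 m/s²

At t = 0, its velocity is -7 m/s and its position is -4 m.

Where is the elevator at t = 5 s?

On each constant-a segment, Δv = aΔt and Δx = v₀Δt + ½aΔt²; chain segment to segment.
0–2 s: v starts -7 m/s; Δx = -7·2 + ½·1·2² = -12 m; v ends -5 m/s.
2–3 s: v starts -5 m/s; Δx = -5·1 + ½·-3·1² = -6.5 m; v ends -8 m/s.
3–5 s: v starts -8 m/s; Δx = -8·2 + ½·3·2² = -10 m; v ends -2 m/s.
x(5) = -4 + Σ Δx = -32.5 m.

-32.5 m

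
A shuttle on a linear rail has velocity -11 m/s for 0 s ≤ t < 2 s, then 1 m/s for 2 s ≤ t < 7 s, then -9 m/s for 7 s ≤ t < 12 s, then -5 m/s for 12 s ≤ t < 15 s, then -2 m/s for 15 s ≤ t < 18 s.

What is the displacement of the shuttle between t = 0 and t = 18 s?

Displacement is the signed area under the v-t curve.
0–2 s: -11 × 2 = -22 m
2–7 s: 1 × 5 = 5 m
7–12 s: -9 × 5 = -45 m
12–15 s: -5 × 3 = -15 m
15–18 s: -2 × 3 = -6 m
Net displacement = -83 m

-83 m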